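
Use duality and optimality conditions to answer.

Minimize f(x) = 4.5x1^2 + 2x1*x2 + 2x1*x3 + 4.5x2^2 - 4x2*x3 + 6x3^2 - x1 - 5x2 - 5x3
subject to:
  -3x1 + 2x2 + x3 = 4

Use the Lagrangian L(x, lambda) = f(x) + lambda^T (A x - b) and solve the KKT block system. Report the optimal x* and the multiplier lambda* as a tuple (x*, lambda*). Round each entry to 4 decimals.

Form the Lagrangian:
  L(x, lambda) = (1/2) x^T Q x + c^T x + lambda^T (A x - b)
Stationarity (grad_x L = 0): Q x + c + A^T lambda = 0.
Primal feasibility: A x = b.

This gives the KKT block system:
  [ Q   A^T ] [ x     ]   [-c ]
  [ A    0  ] [ lambda ] = [ b ]

Solving the linear system:
  x*      = (-0.3592, 1.0426, 0.8372)
  lambda* = (-0.1578)
  f(x*)   = -4.2041

x* = (-0.3592, 1.0426, 0.8372), lambda* = (-0.1578)


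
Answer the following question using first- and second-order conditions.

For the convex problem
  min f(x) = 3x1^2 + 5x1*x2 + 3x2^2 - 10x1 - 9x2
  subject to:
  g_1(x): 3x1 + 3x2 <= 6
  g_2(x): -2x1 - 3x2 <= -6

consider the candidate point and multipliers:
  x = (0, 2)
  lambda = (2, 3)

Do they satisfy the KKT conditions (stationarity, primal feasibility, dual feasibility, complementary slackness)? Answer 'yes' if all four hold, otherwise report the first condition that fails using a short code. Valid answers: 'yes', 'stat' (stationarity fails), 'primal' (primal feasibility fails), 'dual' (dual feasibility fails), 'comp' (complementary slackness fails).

Gradient of f: grad f(x) = Q x + c = (0, 3)
Constraint values g_i(x) = a_i^T x - b_i:
  g_1((0, 2)) = 0
  g_2((0, 2)) = 0
Stationarity residual: grad f(x) + sum_i lambda_i a_i = (0, 0)
  -> stationarity OK
Primal feasibility (all g_i <= 0): OK
Dual feasibility (all lambda_i >= 0): OK
Complementary slackness (lambda_i * g_i(x) = 0 for all i): OK

Verdict: yes, KKT holds.

yes


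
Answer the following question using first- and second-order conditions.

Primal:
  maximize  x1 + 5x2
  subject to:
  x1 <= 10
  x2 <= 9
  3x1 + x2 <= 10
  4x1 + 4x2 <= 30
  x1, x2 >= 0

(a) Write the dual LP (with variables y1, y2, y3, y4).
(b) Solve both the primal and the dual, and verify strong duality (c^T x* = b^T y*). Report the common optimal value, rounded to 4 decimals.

The standard primal-dual pair for 'max c^T x s.t. A x <= b, x >= 0' is:
  Dual:  min b^T y  s.t.  A^T y >= c,  y >= 0.

So the dual LP is:
  minimize  10y1 + 9y2 + 10y3 + 30y4
  subject to:
    y1 + 3y3 + 4y4 >= 1
    y2 + y3 + 4y4 >= 5
    y1, y2, y3, y4 >= 0

Solving the primal: x* = (0, 7.5).
  primal value c^T x* = 37.5.
Solving the dual: y* = (0, 0, 0, 1.25).
  dual value b^T y* = 37.5.
Strong duality: c^T x* = b^T y*. Confirmed.

37.5


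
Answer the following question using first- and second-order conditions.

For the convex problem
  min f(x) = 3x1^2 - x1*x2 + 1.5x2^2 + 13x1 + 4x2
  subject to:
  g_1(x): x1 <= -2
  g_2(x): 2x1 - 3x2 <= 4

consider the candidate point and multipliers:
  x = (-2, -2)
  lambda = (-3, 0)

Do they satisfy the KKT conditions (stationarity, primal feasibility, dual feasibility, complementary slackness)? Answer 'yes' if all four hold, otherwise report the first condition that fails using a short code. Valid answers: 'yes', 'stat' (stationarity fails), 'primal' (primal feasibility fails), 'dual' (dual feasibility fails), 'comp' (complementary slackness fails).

Gradient of f: grad f(x) = Q x + c = (3, 0)
Constraint values g_i(x) = a_i^T x - b_i:
  g_1((-2, -2)) = 0
  g_2((-2, -2)) = -2
Stationarity residual: grad f(x) + sum_i lambda_i a_i = (0, 0)
  -> stationarity OK
Primal feasibility (all g_i <= 0): OK
Dual feasibility (all lambda_i >= 0): FAILS
Complementary slackness (lambda_i * g_i(x) = 0 for all i): OK

Verdict: the first failing condition is dual_feasibility -> dual.

dual


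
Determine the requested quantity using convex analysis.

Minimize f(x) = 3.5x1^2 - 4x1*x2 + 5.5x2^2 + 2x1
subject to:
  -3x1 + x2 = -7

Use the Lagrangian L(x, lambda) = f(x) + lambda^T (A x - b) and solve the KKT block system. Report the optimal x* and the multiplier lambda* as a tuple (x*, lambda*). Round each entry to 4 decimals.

Form the Lagrangian:
  L(x, lambda) = (1/2) x^T Q x + c^T x + lambda^T (A x - b)
Stationarity (grad_x L = 0): Q x + c + A^T lambda = 0.
Primal feasibility: A x = b.

This gives the KKT block system:
  [ Q   A^T ] [ x     ]   [-c ]
  [ A    0  ] [ lambda ] = [ b ]

Solving the linear system:
  x*      = (2.4512, 0.3537)
  lambda* = (5.9146)
  f(x*)   = 23.1524

x* = (2.4512, 0.3537), lambda* = (5.9146)


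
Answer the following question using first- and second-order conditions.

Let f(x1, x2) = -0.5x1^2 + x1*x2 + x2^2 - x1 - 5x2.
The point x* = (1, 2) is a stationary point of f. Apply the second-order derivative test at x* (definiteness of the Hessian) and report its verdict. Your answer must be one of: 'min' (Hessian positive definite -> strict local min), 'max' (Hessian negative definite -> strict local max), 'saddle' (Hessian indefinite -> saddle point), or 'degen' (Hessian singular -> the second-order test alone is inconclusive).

Compute the Hessian H = grad^2 f:
  H = [[-1, 1], [1, 2]]
Verify stationarity: grad f(x*) = H x* + g = (0, 0).
Eigenvalues of H: -1.3028, 2.3028.
Eigenvalues have mixed signs, so H is indefinite -> x* is a saddle point.

saddle


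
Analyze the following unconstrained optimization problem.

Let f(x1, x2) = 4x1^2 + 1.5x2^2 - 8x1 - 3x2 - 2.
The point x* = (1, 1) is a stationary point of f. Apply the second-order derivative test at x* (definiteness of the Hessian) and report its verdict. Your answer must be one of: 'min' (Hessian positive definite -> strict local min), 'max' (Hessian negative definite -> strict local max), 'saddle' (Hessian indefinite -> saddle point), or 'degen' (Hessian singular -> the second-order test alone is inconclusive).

Compute the Hessian H = grad^2 f:
  H = [[8, 0], [0, 3]]
Verify stationarity: grad f(x*) = H x* + g = (0, 0).
Eigenvalues of H: 3, 8.
Both eigenvalues > 0, so H is positive definite -> x* is a strict local min.

min


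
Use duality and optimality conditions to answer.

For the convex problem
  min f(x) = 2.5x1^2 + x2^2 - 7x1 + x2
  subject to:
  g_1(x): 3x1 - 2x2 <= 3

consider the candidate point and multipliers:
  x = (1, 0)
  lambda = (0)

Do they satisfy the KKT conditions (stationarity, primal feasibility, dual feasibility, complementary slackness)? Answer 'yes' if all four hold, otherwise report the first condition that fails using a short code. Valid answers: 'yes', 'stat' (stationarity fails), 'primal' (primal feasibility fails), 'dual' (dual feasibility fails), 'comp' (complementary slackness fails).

Gradient of f: grad f(x) = Q x + c = (-2, 1)
Constraint values g_i(x) = a_i^T x - b_i:
  g_1((1, 0)) = 0
Stationarity residual: grad f(x) + sum_i lambda_i a_i = (-2, 1)
  -> stationarity FAILS
Primal feasibility (all g_i <= 0): OK
Dual feasibility (all lambda_i >= 0): OK
Complementary slackness (lambda_i * g_i(x) = 0 for all i): OK

Verdict: the first failing condition is stationarity -> stat.

stat


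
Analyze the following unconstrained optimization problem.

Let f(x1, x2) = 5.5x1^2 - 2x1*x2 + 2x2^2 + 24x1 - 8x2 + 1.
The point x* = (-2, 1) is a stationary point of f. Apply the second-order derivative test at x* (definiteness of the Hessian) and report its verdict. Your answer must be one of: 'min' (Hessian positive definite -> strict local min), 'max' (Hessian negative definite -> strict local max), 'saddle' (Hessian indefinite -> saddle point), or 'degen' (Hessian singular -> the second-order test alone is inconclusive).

Compute the Hessian H = grad^2 f:
  H = [[11, -2], [-2, 4]]
Verify stationarity: grad f(x*) = H x* + g = (0, 0).
Eigenvalues of H: 3.4689, 11.5311.
Both eigenvalues > 0, so H is positive definite -> x* is a strict local min.

min


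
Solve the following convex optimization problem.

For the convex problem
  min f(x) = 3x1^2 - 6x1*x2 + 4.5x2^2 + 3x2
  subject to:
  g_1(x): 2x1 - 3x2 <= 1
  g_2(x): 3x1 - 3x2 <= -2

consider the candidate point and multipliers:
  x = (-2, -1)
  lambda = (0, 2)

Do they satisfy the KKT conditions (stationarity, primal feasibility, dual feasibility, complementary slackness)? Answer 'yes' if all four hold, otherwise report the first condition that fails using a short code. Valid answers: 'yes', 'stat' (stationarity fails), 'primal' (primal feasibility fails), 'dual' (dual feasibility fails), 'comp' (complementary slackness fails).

Gradient of f: grad f(x) = Q x + c = (-6, 6)
Constraint values g_i(x) = a_i^T x - b_i:
  g_1((-2, -1)) = -2
  g_2((-2, -1)) = -1
Stationarity residual: grad f(x) + sum_i lambda_i a_i = (0, 0)
  -> stationarity OK
Primal feasibility (all g_i <= 0): OK
Dual feasibility (all lambda_i >= 0): OK
Complementary slackness (lambda_i * g_i(x) = 0 for all i): FAILS

Verdict: the first failing condition is complementary_slackness -> comp.

comp


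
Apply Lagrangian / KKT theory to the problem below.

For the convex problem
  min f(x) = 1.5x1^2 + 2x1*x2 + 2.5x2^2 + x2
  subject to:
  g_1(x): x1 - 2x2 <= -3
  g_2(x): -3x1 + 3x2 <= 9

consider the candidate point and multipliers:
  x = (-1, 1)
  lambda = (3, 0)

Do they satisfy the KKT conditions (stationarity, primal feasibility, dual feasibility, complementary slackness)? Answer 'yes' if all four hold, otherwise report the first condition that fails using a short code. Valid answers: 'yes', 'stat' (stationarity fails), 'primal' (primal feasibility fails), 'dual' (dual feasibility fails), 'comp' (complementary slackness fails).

Gradient of f: grad f(x) = Q x + c = (-1, 4)
Constraint values g_i(x) = a_i^T x - b_i:
  g_1((-1, 1)) = 0
  g_2((-1, 1)) = -3
Stationarity residual: grad f(x) + sum_i lambda_i a_i = (2, -2)
  -> stationarity FAILS
Primal feasibility (all g_i <= 0): OK
Dual feasibility (all lambda_i >= 0): OK
Complementary slackness (lambda_i * g_i(x) = 0 for all i): OK

Verdict: the first failing condition is stationarity -> stat.

stat


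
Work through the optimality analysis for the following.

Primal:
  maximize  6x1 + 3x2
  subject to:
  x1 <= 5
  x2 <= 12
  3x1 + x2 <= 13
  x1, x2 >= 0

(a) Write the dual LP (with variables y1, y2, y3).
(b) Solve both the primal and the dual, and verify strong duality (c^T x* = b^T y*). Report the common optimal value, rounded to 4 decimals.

The standard primal-dual pair for 'max c^T x s.t. A x <= b, x >= 0' is:
  Dual:  min b^T y  s.t.  A^T y >= c,  y >= 0.

So the dual LP is:
  minimize  5y1 + 12y2 + 13y3
  subject to:
    y1 + 3y3 >= 6
    y2 + y3 >= 3
    y1, y2, y3 >= 0

Solving the primal: x* = (0.3333, 12).
  primal value c^T x* = 38.
Solving the dual: y* = (0, 1, 2).
  dual value b^T y* = 38.
Strong duality: c^T x* = b^T y*. Confirmed.

38


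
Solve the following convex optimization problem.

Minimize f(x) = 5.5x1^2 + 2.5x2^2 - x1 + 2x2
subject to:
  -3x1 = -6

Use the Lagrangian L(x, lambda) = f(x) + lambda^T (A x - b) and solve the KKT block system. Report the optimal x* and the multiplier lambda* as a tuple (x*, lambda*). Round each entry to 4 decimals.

Form the Lagrangian:
  L(x, lambda) = (1/2) x^T Q x + c^T x + lambda^T (A x - b)
Stationarity (grad_x L = 0): Q x + c + A^T lambda = 0.
Primal feasibility: A x = b.

This gives the KKT block system:
  [ Q   A^T ] [ x     ]   [-c ]
  [ A    0  ] [ lambda ] = [ b ]

Solving the linear system:
  x*      = (2, -0.4)
  lambda* = (7)
  f(x*)   = 19.6

x* = (2, -0.4), lambda* = (7)


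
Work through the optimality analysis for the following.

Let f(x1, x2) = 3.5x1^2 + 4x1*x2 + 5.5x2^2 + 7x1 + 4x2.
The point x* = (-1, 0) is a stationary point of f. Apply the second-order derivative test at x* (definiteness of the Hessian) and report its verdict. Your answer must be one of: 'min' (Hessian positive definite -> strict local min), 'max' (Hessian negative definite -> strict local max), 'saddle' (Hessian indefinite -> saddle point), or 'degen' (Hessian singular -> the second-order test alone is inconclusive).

Compute the Hessian H = grad^2 f:
  H = [[7, 4], [4, 11]]
Verify stationarity: grad f(x*) = H x* + g = (0, 0).
Eigenvalues of H: 4.5279, 13.4721.
Both eigenvalues > 0, so H is positive definite -> x* is a strict local min.

min


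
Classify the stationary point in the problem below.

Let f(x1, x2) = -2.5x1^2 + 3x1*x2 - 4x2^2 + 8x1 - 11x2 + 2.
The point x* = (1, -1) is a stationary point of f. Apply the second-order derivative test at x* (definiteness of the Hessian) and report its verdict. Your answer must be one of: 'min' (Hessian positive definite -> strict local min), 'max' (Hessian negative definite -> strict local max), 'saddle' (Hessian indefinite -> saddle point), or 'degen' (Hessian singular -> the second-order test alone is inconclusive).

Compute the Hessian H = grad^2 f:
  H = [[-5, 3], [3, -8]]
Verify stationarity: grad f(x*) = H x* + g = (0, 0).
Eigenvalues of H: -9.8541, -3.1459.
Both eigenvalues < 0, so H is negative definite -> x* is a strict local max.

max


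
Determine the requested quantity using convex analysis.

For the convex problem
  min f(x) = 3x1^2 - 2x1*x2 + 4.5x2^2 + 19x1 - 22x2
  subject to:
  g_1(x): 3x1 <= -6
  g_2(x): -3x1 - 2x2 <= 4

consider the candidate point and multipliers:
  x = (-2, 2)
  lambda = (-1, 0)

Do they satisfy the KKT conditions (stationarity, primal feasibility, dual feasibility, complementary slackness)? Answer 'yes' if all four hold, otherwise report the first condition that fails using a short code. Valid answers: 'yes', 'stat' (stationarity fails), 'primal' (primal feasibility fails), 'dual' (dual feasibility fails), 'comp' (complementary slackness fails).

Gradient of f: grad f(x) = Q x + c = (3, 0)
Constraint values g_i(x) = a_i^T x - b_i:
  g_1((-2, 2)) = 0
  g_2((-2, 2)) = -2
Stationarity residual: grad f(x) + sum_i lambda_i a_i = (0, 0)
  -> stationarity OK
Primal feasibility (all g_i <= 0): OK
Dual feasibility (all lambda_i >= 0): FAILS
Complementary slackness (lambda_i * g_i(x) = 0 for all i): OK

Verdict: the first failing condition is dual_feasibility -> dual.

dual


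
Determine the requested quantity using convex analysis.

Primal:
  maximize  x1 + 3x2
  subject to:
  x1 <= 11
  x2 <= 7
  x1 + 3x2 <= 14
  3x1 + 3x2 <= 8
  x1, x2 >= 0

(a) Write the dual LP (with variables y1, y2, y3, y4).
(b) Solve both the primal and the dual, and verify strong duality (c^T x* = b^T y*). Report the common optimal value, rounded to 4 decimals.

The standard primal-dual pair for 'max c^T x s.t. A x <= b, x >= 0' is:
  Dual:  min b^T y  s.t.  A^T y >= c,  y >= 0.

So the dual LP is:
  minimize  11y1 + 7y2 + 14y3 + 8y4
  subject to:
    y1 + y3 + 3y4 >= 1
    y2 + 3y3 + 3y4 >= 3
    y1, y2, y3, y4 >= 0

Solving the primal: x* = (0, 2.6667).
  primal value c^T x* = 8.
Solving the dual: y* = (0, 0, 0, 1).
  dual value b^T y* = 8.
Strong duality: c^T x* = b^T y*. Confirmed.

8


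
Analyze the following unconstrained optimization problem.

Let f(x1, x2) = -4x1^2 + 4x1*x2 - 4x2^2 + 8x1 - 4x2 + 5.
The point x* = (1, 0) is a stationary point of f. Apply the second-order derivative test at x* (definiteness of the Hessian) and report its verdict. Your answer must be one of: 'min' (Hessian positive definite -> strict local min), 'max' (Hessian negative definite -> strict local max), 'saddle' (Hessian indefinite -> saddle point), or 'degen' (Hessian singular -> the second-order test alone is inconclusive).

Compute the Hessian H = grad^2 f:
  H = [[-8, 4], [4, -8]]
Verify stationarity: grad f(x*) = H x* + g = (0, 0).
Eigenvalues of H: -12, -4.
Both eigenvalues < 0, so H is negative definite -> x* is a strict local max.

max


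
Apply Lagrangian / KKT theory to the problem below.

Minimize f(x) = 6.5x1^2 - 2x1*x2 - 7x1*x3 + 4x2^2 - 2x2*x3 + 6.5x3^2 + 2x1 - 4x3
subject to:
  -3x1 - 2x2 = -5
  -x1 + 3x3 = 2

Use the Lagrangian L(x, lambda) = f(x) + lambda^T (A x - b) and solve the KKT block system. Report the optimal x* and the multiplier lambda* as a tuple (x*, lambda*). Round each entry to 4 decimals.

Form the Lagrangian:
  L(x, lambda) = (1/2) x^T Q x + c^T x + lambda^T (A x - b)
Stationarity (grad_x L = 0): Q x + c + A^T lambda = 0.
Primal feasibility: A x = b.

This gives the KKT block system:
  [ Q   A^T ] [ x     ]   [-c ]
  [ A    0  ] [ lambda ] = [ b ]

Solving the linear system:
  x*      = (1, 1, 1)
  lambda* = (2, 0)
  f(x*)   = 4

x* = (1, 1, 1), lambda* = (2, 0)


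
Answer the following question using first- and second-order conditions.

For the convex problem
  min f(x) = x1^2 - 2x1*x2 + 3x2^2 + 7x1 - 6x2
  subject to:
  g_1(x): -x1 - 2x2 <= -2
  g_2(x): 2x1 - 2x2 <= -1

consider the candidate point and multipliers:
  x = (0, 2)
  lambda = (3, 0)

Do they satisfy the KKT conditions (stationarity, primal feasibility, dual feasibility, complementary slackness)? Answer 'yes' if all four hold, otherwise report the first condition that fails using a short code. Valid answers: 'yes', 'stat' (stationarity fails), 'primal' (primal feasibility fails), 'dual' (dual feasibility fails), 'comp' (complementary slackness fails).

Gradient of f: grad f(x) = Q x + c = (3, 6)
Constraint values g_i(x) = a_i^T x - b_i:
  g_1((0, 2)) = -2
  g_2((0, 2)) = -3
Stationarity residual: grad f(x) + sum_i lambda_i a_i = (0, 0)
  -> stationarity OK
Primal feasibility (all g_i <= 0): OK
Dual feasibility (all lambda_i >= 0): OK
Complementary slackness (lambda_i * g_i(x) = 0 for all i): FAILS

Verdict: the first failing condition is complementary_slackness -> comp.

comp


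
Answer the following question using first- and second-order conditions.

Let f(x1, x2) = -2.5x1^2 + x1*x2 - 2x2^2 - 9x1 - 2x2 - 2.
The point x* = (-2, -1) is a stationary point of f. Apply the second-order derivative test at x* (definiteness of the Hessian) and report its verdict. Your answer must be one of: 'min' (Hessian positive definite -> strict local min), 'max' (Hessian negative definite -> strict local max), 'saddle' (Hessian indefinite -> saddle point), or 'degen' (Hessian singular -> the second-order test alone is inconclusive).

Compute the Hessian H = grad^2 f:
  H = [[-5, 1], [1, -4]]
Verify stationarity: grad f(x*) = H x* + g = (0, 0).
Eigenvalues of H: -5.618, -3.382.
Both eigenvalues < 0, so H is negative definite -> x* is a strict local max.

max


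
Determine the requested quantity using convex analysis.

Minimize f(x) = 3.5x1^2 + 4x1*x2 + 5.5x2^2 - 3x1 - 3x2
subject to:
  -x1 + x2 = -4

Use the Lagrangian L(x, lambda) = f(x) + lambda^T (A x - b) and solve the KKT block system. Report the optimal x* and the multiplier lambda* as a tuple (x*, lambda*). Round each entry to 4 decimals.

Form the Lagrangian:
  L(x, lambda) = (1/2) x^T Q x + c^T x + lambda^T (A x - b)
Stationarity (grad_x L = 0): Q x + c + A^T lambda = 0.
Primal feasibility: A x = b.

This gives the KKT block system:
  [ Q   A^T ] [ x     ]   [-c ]
  [ A    0  ] [ lambda ] = [ b ]

Solving the linear system:
  x*      = (2.5385, -1.4615)
  lambda* = (8.9231)
  f(x*)   = 16.2308

x* = (2.5385, -1.4615), lambda* = (8.9231)


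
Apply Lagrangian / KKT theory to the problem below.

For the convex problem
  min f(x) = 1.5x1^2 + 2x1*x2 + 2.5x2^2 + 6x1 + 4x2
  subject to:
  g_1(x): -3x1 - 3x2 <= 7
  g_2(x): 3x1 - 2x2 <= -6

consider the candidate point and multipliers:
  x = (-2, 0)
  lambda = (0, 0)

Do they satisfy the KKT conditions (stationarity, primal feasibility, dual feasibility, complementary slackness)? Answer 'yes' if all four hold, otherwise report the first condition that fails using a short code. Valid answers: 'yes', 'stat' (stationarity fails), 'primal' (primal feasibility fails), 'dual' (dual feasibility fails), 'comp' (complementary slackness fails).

Gradient of f: grad f(x) = Q x + c = (0, 0)
Constraint values g_i(x) = a_i^T x - b_i:
  g_1((-2, 0)) = -1
  g_2((-2, 0)) = 0
Stationarity residual: grad f(x) + sum_i lambda_i a_i = (0, 0)
  -> stationarity OK
Primal feasibility (all g_i <= 0): OK
Dual feasibility (all lambda_i >= 0): OK
Complementary slackness (lambda_i * g_i(x) = 0 for all i): OK

Verdict: yes, KKT holds.

yes


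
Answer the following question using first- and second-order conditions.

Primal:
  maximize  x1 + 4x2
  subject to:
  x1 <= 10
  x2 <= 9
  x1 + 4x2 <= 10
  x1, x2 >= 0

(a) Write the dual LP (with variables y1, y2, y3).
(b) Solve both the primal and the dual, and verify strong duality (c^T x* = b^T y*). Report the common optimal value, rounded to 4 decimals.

The standard primal-dual pair for 'max c^T x s.t. A x <= b, x >= 0' is:
  Dual:  min b^T y  s.t.  A^T y >= c,  y >= 0.

So the dual LP is:
  minimize  10y1 + 9y2 + 10y3
  subject to:
    y1 + y3 >= 1
    y2 + 4y3 >= 4
    y1, y2, y3 >= 0

Solving the primal: x* = (0, 2.5).
  primal value c^T x* = 10.
Solving the dual: y* = (0, 0, 1).
  dual value b^T y* = 10.
Strong duality: c^T x* = b^T y*. Confirmed.

10


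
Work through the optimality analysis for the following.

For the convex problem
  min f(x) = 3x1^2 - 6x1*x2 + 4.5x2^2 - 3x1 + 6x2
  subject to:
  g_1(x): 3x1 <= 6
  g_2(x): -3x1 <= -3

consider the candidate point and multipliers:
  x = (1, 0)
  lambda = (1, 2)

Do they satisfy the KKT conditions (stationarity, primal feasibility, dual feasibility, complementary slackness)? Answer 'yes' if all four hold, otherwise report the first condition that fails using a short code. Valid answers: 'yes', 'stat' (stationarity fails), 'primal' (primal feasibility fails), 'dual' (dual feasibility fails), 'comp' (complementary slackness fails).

Gradient of f: grad f(x) = Q x + c = (3, 0)
Constraint values g_i(x) = a_i^T x - b_i:
  g_1((1, 0)) = -3
  g_2((1, 0)) = 0
Stationarity residual: grad f(x) + sum_i lambda_i a_i = (0, 0)
  -> stationarity OK
Primal feasibility (all g_i <= 0): OK
Dual feasibility (all lambda_i >= 0): OK
Complementary slackness (lambda_i * g_i(x) = 0 for all i): FAILS

Verdict: the first failing condition is complementary_slackness -> comp.

comp


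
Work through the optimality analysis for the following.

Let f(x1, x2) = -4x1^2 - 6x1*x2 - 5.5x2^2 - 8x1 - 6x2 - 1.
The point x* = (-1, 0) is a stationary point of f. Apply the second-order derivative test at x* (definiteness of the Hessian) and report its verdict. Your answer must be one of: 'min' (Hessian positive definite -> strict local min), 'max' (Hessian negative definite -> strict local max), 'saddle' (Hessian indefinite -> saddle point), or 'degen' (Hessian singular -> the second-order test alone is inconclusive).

Compute the Hessian H = grad^2 f:
  H = [[-8, -6], [-6, -11]]
Verify stationarity: grad f(x*) = H x* + g = (0, 0).
Eigenvalues of H: -15.6847, -3.3153.
Both eigenvalues < 0, so H is negative definite -> x* is a strict local max.

max


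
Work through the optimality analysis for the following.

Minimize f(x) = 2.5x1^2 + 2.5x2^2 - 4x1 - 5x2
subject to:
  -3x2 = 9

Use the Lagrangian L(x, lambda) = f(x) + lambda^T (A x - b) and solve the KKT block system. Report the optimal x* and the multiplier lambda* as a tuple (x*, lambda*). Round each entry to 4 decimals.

Form the Lagrangian:
  L(x, lambda) = (1/2) x^T Q x + c^T x + lambda^T (A x - b)
Stationarity (grad_x L = 0): Q x + c + A^T lambda = 0.
Primal feasibility: A x = b.

This gives the KKT block system:
  [ Q   A^T ] [ x     ]   [-c ]
  [ A    0  ] [ lambda ] = [ b ]

Solving the linear system:
  x*      = (0.8, -3)
  lambda* = (-6.6667)
  f(x*)   = 35.9

x* = (0.8, -3), lambda* = (-6.6667)


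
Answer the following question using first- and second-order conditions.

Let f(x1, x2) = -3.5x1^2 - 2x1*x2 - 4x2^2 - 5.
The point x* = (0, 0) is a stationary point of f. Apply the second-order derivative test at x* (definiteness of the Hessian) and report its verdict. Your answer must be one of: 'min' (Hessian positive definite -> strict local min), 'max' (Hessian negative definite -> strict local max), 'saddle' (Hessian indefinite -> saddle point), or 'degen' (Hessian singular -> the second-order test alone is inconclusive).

Compute the Hessian H = grad^2 f:
  H = [[-7, -2], [-2, -8]]
Verify stationarity: grad f(x*) = H x* + g = (0, 0).
Eigenvalues of H: -9.5616, -5.4384.
Both eigenvalues < 0, so H is negative definite -> x* is a strict local max.

max


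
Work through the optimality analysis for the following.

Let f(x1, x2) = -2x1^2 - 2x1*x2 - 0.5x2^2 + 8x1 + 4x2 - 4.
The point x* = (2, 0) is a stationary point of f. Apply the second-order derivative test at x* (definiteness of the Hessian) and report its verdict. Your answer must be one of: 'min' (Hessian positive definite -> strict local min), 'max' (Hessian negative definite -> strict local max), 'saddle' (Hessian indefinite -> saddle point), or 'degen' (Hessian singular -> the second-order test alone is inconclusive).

Compute the Hessian H = grad^2 f:
  H = [[-4, -2], [-2, -1]]
Verify stationarity: grad f(x*) = H x* + g = (0, 0).
Eigenvalues of H: -5, 0.
H has a zero eigenvalue (singular; negative semidefinite but not definite), so H is neither positive definite, negative definite, nor indefinite. The second-order test alone is inconclusive -> degen.
(Indeed, f is constant along the null direction of H through x*, so x* is not a strict local extremum.)

degen


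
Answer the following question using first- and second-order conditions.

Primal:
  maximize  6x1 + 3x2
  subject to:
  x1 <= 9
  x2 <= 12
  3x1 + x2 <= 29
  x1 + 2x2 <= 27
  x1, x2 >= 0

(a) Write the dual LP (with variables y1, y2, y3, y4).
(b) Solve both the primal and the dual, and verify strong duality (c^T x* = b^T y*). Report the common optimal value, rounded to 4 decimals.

The standard primal-dual pair for 'max c^T x s.t. A x <= b, x >= 0' is:
  Dual:  min b^T y  s.t.  A^T y >= c,  y >= 0.

So the dual LP is:
  minimize  9y1 + 12y2 + 29y3 + 27y4
  subject to:
    y1 + 3y3 + y4 >= 6
    y2 + y3 + 2y4 >= 3
    y1, y2, y3, y4 >= 0

Solving the primal: x* = (6.2, 10.4).
  primal value c^T x* = 68.4.
Solving the dual: y* = (0, 0, 1.8, 0.6).
  dual value b^T y* = 68.4.
Strong duality: c^T x* = b^T y*. Confirmed.

68.4


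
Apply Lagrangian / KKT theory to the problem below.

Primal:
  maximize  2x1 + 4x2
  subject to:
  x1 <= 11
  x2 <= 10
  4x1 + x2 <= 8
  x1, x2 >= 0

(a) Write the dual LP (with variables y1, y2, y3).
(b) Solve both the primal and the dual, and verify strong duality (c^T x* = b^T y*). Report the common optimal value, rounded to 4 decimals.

The standard primal-dual pair for 'max c^T x s.t. A x <= b, x >= 0' is:
  Dual:  min b^T y  s.t.  A^T y >= c,  y >= 0.

So the dual LP is:
  minimize  11y1 + 10y2 + 8y3
  subject to:
    y1 + 4y3 >= 2
    y2 + y3 >= 4
    y1, y2, y3 >= 0

Solving the primal: x* = (0, 8).
  primal value c^T x* = 32.
Solving the dual: y* = (0, 0, 4).
  dual value b^T y* = 32.
Strong duality: c^T x* = b^T y*. Confirmed.

32


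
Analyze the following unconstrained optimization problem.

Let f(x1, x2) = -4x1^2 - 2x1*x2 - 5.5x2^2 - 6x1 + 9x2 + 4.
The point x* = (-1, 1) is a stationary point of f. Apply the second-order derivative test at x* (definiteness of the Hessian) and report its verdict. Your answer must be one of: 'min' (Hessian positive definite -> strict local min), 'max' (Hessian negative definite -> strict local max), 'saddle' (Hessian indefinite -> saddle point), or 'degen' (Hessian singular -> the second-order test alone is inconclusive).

Compute the Hessian H = grad^2 f:
  H = [[-8, -2], [-2, -11]]
Verify stationarity: grad f(x*) = H x* + g = (0, 0).
Eigenvalues of H: -12, -7.
Both eigenvalues < 0, so H is negative definite -> x* is a strict local max.

max


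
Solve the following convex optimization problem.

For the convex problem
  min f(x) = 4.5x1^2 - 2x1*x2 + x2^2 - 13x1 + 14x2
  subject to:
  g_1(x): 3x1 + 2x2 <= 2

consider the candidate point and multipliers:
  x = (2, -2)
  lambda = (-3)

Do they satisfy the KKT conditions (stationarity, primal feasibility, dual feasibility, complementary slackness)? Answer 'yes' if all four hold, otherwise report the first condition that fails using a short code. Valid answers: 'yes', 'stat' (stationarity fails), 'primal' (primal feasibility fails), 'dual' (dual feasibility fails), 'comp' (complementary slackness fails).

Gradient of f: grad f(x) = Q x + c = (9, 6)
Constraint values g_i(x) = a_i^T x - b_i:
  g_1((2, -2)) = 0
Stationarity residual: grad f(x) + sum_i lambda_i a_i = (0, 0)
  -> stationarity OK
Primal feasibility (all g_i <= 0): OK
Dual feasibility (all lambda_i >= 0): FAILS
Complementary slackness (lambda_i * g_i(x) = 0 for all i): OK

Verdict: the first failing condition is dual_feasibility -> dual.

dual


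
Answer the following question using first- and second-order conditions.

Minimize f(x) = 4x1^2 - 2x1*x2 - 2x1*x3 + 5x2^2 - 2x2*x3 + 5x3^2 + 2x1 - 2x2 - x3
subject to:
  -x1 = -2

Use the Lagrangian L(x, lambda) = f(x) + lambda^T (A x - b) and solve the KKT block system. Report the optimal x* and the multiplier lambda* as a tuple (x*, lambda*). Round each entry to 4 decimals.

Form the Lagrangian:
  L(x, lambda) = (1/2) x^T Q x + c^T x + lambda^T (A x - b)
Stationarity (grad_x L = 0): Q x + c + A^T lambda = 0.
Primal feasibility: A x = b.

This gives the KKT block system:
  [ Q   A^T ] [ x     ]   [-c ]
  [ A    0  ] [ lambda ] = [ b ]

Solving the linear system:
  x*      = (2, 0.7292, 0.6458)
  lambda* = (15.25)
  f(x*)   = 16.1979

x* = (2, 0.7292, 0.6458), lambda* = (15.25)


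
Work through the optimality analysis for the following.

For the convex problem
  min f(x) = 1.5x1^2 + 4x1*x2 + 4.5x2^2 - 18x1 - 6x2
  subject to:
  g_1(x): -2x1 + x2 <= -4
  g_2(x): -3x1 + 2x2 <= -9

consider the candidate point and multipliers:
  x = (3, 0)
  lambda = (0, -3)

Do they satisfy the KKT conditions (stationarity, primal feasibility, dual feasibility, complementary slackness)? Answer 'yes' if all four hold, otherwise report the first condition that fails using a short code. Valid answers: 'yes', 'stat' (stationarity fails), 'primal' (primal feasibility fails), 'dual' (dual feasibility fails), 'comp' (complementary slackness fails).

Gradient of f: grad f(x) = Q x + c = (-9, 6)
Constraint values g_i(x) = a_i^T x - b_i:
  g_1((3, 0)) = -2
  g_2((3, 0)) = 0
Stationarity residual: grad f(x) + sum_i lambda_i a_i = (0, 0)
  -> stationarity OK
Primal feasibility (all g_i <= 0): OK
Dual feasibility (all lambda_i >= 0): FAILS
Complementary slackness (lambda_i * g_i(x) = 0 for all i): OK

Verdict: the first failing condition is dual_feasibility -> dual.

dual


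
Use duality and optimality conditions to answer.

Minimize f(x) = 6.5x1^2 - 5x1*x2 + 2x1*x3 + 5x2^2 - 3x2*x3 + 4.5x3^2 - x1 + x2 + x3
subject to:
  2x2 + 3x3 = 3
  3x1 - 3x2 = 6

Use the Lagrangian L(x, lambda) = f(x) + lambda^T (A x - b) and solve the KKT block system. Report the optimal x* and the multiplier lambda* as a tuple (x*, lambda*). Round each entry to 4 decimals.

Form the Lagrangian:
  L(x, lambda) = (1/2) x^T Q x + c^T x + lambda^T (A x - b)
Stationarity (grad_x L = 0): Q x + c + A^T lambda = 0.
Primal feasibility: A x = b.

This gives the KKT block system:
  [ Q   A^T ] [ x     ]   [-c ]
  [ A    0  ] [ lambda ] = [ b ]

Solving the linear system:
  x*      = (1.6909, -0.3091, 1.2061)
  lambda* = (-5.3879, -8.3131)
  f(x*)   = 32.6242

x* = (1.6909, -0.3091, 1.2061), lambda* = (-5.3879, -8.3131)


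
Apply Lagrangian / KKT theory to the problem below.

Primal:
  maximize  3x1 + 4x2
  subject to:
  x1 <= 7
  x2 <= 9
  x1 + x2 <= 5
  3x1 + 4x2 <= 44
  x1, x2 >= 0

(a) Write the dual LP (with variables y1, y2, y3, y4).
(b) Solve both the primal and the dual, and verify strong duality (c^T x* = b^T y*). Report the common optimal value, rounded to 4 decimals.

The standard primal-dual pair for 'max c^T x s.t. A x <= b, x >= 0' is:
  Dual:  min b^T y  s.t.  A^T y >= c,  y >= 0.

So the dual LP is:
  minimize  7y1 + 9y2 + 5y3 + 44y4
  subject to:
    y1 + y3 + 3y4 >= 3
    y2 + y3 + 4y4 >= 4
    y1, y2, y3, y4 >= 0

Solving the primal: x* = (0, 5).
  primal value c^T x* = 20.
Solving the dual: y* = (0, 0, 4, 0).
  dual value b^T y* = 20.
Strong duality: c^T x* = b^T y*. Confirmed.

20


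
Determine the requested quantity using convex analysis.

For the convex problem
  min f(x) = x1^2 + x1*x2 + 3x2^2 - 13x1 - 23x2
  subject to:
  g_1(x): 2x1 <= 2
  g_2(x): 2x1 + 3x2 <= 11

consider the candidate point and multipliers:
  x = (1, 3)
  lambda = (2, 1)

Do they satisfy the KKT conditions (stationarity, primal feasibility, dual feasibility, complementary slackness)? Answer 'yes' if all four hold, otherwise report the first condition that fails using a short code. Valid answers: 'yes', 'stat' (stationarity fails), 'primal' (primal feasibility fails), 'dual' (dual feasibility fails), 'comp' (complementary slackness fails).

Gradient of f: grad f(x) = Q x + c = (-8, -4)
Constraint values g_i(x) = a_i^T x - b_i:
  g_1((1, 3)) = 0
  g_2((1, 3)) = 0
Stationarity residual: grad f(x) + sum_i lambda_i a_i = (-2, -1)
  -> stationarity FAILS
Primal feasibility (all g_i <= 0): OK
Dual feasibility (all lambda_i >= 0): OK
Complementary slackness (lambda_i * g_i(x) = 0 for all i): OK

Verdict: the first failing condition is stationarity -> stat.

stat


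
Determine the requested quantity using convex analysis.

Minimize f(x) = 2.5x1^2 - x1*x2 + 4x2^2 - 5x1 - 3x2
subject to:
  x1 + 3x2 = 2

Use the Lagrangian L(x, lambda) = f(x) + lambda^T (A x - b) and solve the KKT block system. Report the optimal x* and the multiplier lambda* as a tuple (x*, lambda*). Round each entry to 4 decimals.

Form the Lagrangian:
  L(x, lambda) = (1/2) x^T Q x + c^T x + lambda^T (A x - b)
Stationarity (grad_x L = 0): Q x + c + A^T lambda = 0.
Primal feasibility: A x = b.

This gives the KKT block system:
  [ Q   A^T ] [ x     ]   [-c ]
  [ A    0  ] [ lambda ] = [ b ]

Solving the linear system:
  x*      = (0.9831, 0.339)
  lambda* = (0.4237)
  f(x*)   = -3.3898

x* = (0.9831, 0.339), lambda* = (0.4237)


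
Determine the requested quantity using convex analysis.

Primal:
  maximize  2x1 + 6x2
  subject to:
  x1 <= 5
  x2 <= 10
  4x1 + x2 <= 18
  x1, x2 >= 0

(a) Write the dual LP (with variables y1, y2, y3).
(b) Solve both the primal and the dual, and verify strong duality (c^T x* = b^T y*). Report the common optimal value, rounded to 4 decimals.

The standard primal-dual pair for 'max c^T x s.t. A x <= b, x >= 0' is:
  Dual:  min b^T y  s.t.  A^T y >= c,  y >= 0.

So the dual LP is:
  minimize  5y1 + 10y2 + 18y3
  subject to:
    y1 + 4y3 >= 2
    y2 + y3 >= 6
    y1, y2, y3 >= 0

Solving the primal: x* = (2, 10).
  primal value c^T x* = 64.
Solving the dual: y* = (0, 5.5, 0.5).
  dual value b^T y* = 64.
Strong duality: c^T x* = b^T y*. Confirmed.

64


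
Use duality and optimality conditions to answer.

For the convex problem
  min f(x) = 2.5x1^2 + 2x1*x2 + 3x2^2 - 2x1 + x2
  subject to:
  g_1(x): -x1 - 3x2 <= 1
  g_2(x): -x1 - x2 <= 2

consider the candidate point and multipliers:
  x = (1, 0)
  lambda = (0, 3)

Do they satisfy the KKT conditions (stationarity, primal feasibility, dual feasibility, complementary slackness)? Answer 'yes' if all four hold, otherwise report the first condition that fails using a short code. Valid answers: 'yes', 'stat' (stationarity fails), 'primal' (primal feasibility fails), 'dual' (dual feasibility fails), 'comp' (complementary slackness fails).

Gradient of f: grad f(x) = Q x + c = (3, 3)
Constraint values g_i(x) = a_i^T x - b_i:
  g_1((1, 0)) = -2
  g_2((1, 0)) = -3
Stationarity residual: grad f(x) + sum_i lambda_i a_i = (0, 0)
  -> stationarity OK
Primal feasibility (all g_i <= 0): OK
Dual feasibility (all lambda_i >= 0): OK
Complementary slackness (lambda_i * g_i(x) = 0 for all i): FAILS

Verdict: the first failing condition is complementary_slackness -> comp.

comp


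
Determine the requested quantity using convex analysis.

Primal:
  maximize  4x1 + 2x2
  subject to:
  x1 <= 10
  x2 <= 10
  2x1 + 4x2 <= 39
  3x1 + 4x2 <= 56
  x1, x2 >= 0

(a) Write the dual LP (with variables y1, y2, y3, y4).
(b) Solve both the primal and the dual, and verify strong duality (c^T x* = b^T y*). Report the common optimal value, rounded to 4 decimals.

The standard primal-dual pair for 'max c^T x s.t. A x <= b, x >= 0' is:
  Dual:  min b^T y  s.t.  A^T y >= c,  y >= 0.

So the dual LP is:
  minimize  10y1 + 10y2 + 39y3 + 56y4
  subject to:
    y1 + 2y3 + 3y4 >= 4
    y2 + 4y3 + 4y4 >= 2
    y1, y2, y3, y4 >= 0

Solving the primal: x* = (10, 4.75).
  primal value c^T x* = 49.5.
Solving the dual: y* = (3, 0, 0.5, 0).
  dual value b^T y* = 49.5.
Strong duality: c^T x* = b^T y*. Confirmed.

49.5


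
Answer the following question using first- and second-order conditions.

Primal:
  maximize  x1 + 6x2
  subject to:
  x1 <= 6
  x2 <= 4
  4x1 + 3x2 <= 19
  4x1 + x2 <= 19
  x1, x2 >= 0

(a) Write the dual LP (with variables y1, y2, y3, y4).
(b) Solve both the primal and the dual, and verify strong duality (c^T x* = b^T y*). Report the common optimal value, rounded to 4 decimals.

The standard primal-dual pair for 'max c^T x s.t. A x <= b, x >= 0' is:
  Dual:  min b^T y  s.t.  A^T y >= c,  y >= 0.

So the dual LP is:
  minimize  6y1 + 4y2 + 19y3 + 19y4
  subject to:
    y1 + 4y3 + 4y4 >= 1
    y2 + 3y3 + y4 >= 6
    y1, y2, y3, y4 >= 0

Solving the primal: x* = (1.75, 4).
  primal value c^T x* = 25.75.
Solving the dual: y* = (0, 5.25, 0.25, 0).
  dual value b^T y* = 25.75.
Strong duality: c^T x* = b^T y*. Confirmed.

25.75


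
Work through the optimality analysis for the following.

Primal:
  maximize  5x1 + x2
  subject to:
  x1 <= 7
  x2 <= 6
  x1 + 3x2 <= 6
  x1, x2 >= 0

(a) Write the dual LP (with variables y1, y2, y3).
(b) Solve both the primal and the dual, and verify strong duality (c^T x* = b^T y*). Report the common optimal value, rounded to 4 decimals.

The standard primal-dual pair for 'max c^T x s.t. A x <= b, x >= 0' is:
  Dual:  min b^T y  s.t.  A^T y >= c,  y >= 0.

So the dual LP is:
  minimize  7y1 + 6y2 + 6y3
  subject to:
    y1 + y3 >= 5
    y2 + 3y3 >= 1
    y1, y2, y3 >= 0

Solving the primal: x* = (6, 0).
  primal value c^T x* = 30.
Solving the dual: y* = (0, 0, 5).
  dual value b^T y* = 30.
Strong duality: c^T x* = b^T y*. Confirmed.

30


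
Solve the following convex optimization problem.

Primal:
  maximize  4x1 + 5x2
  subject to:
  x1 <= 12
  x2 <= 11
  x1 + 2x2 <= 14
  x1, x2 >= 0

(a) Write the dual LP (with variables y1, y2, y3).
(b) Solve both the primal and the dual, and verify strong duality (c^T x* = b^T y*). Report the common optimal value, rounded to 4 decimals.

The standard primal-dual pair for 'max c^T x s.t. A x <= b, x >= 0' is:
  Dual:  min b^T y  s.t.  A^T y >= c,  y >= 0.

So the dual LP is:
  minimize  12y1 + 11y2 + 14y3
  subject to:
    y1 + y3 >= 4
    y2 + 2y3 >= 5
    y1, y2, y3 >= 0

Solving the primal: x* = (12, 1).
  primal value c^T x* = 53.
Solving the dual: y* = (1.5, 0, 2.5).
  dual value b^T y* = 53.
Strong duality: c^T x* = b^T y*. Confirmed.

53


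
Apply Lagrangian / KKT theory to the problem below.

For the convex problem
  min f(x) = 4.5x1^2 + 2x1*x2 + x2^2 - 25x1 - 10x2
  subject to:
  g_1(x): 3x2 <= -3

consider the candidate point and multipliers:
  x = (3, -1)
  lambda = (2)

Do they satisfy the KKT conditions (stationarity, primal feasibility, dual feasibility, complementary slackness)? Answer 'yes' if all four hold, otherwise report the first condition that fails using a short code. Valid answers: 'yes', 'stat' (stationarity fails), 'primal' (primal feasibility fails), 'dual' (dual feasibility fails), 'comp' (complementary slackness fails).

Gradient of f: grad f(x) = Q x + c = (0, -6)
Constraint values g_i(x) = a_i^T x - b_i:
  g_1((3, -1)) = 0
Stationarity residual: grad f(x) + sum_i lambda_i a_i = (0, 0)
  -> stationarity OK
Primal feasibility (all g_i <= 0): OK
Dual feasibility (all lambda_i >= 0): OK
Complementary slackness (lambda_i * g_i(x) = 0 for all i): OK

Verdict: yes, KKT holds.

yes


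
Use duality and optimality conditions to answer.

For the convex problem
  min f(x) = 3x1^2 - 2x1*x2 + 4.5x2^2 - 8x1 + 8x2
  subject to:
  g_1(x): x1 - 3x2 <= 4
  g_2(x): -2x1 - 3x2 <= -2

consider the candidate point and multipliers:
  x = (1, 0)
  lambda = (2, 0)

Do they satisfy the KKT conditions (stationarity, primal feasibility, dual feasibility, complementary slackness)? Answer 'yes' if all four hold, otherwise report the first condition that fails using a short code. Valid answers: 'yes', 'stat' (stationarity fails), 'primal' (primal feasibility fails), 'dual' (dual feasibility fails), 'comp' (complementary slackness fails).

Gradient of f: grad f(x) = Q x + c = (-2, 6)
Constraint values g_i(x) = a_i^T x - b_i:
  g_1((1, 0)) = -3
  g_2((1, 0)) = 0
Stationarity residual: grad f(x) + sum_i lambda_i a_i = (0, 0)
  -> stationarity OK
Primal feasibility (all g_i <= 0): OK
Dual feasibility (all lambda_i >= 0): OK
Complementary slackness (lambda_i * g_i(x) = 0 for all i): FAILS

Verdict: the first failing condition is complementary_slackness -> comp.

comp
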